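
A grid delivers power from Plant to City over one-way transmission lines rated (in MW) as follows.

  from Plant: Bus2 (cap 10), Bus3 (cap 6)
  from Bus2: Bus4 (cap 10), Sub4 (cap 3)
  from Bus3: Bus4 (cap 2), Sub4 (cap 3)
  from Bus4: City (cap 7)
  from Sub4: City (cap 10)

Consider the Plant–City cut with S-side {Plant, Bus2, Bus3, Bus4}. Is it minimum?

Yes — it is a minimum cut (capacity 13).

Given cut capacity: 3 + 3 + 7 = 13.
Augment Plant→Bus2→Bus4→City: bottleneck 7, flow now 7.
Augment Plant→Bus2→Sub4→City: bottleneck 3, flow now 10.
Augment Plant→Bus3→Sub4→City: bottleneck 3, flow now 13.
No augmenting path remains; maximum flow = 13.
Cut capacity 13 equals the max flow, so it is a minimum cut.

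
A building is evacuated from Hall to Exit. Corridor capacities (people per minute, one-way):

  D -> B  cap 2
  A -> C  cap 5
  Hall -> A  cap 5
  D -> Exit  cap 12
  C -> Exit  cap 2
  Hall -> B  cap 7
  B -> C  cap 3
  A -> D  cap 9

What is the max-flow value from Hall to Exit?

Augment Hall→A→C→Exit: bottleneck 2, flow now 2.
Augment Hall→A→D→Exit: bottleneck 3, flow now 5.
Augment Hall→B→C→A→D→Exit: bottleneck 2, flow now 7. (uses reverse residual edge)
No augmenting path remains; maximum flow = 7.
In the residual graph, reachable from Hall: {Hall, B, C}.
Min-cut edges: Hall→A (5), C→Exit (2); capacity 5 + 2 = 7.
This cut is saturated, so no flow can exceed 7.

7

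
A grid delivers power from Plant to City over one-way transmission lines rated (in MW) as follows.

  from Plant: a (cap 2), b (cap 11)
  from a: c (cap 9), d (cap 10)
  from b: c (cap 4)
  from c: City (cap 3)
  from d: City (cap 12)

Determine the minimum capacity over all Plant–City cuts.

Augment Plant→a→c→City: bottleneck 2, flow now 2.
Augment Plant→b→c→City: bottleneck 1, flow now 3.
Augment Plant→b→c→a→d→City: bottleneck 2, flow now 5. (uses reverse residual edge)
No augmenting path remains; maximum flow = 5.
By max-flow min-cut, the minimum cut capacity equals the max flow.
In the residual graph, reachable from Plant: {Plant, b, c}.
Min-cut edges: Plant→a (2), c→City (3); capacity 2 + 3 = 5.

5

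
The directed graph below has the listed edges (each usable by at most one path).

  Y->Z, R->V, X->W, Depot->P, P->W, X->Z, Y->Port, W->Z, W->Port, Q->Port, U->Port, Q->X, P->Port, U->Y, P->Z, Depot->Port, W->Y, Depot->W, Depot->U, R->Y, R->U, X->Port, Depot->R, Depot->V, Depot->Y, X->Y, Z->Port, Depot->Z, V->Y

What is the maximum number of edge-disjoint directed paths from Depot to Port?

Assign every edge capacity 1; by Menger, the answer equals the max flow.
Path Depot→Port (+1); total 1.
Path Depot→P→Port (+1); total 2.
Path Depot→U→Port (+1); total 3.
Path Depot→W→Port (+1); total 4.
Path Depot→Y→Port (+1); total 5.
Path Depot→Z→Port (+1); total 6.
No residual Depot→Port path; max flow = 6.
Certifying cut of size 6: {Depot→P, Depot→Port, Depot→W, U→Port, Y→Port, Z→Port}.

6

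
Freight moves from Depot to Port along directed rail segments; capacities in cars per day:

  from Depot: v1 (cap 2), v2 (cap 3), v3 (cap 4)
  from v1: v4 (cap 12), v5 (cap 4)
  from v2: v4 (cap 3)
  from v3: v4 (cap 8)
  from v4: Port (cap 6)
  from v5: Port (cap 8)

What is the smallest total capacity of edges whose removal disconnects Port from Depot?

Augment Depot→v1→v4→Port: bottleneck 2, flow now 2.
Augment Depot→v2→v4→Port: bottleneck 3, flow now 5.
Augment Depot→v3→v4→Port: bottleneck 1, flow now 6.
Augment Depot→v3→v4→v1→v5→Port: bottleneck 2, flow now 8. (uses reverse residual edge)
No augmenting path remains; maximum flow = 8.
By max-flow min-cut, the minimum cut capacity equals the max flow.
In the residual graph, reachable from Depot: {Depot, v2, v3, v4}.
Min-cut edges: Depot→v1 (2), v4→Port (6); capacity 2 + 6 = 8.

8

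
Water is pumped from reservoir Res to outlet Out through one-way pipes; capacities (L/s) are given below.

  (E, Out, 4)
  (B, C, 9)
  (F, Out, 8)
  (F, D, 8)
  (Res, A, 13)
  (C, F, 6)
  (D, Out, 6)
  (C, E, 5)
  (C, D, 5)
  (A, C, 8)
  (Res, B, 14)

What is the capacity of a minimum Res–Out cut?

15

Augment Res→A→C→D→Out: bottleneck 5, flow now 5.
Augment Res→A→C→E→Out: bottleneck 3, flow now 8.
Augment Res→B→C→E→Out: bottleneck 1, flow now 9.
Augment Res→B→C→F→Out: bottleneck 6, flow now 15.
No augmenting path remains; maximum flow = 15.
By max-flow min-cut, the minimum cut capacity equals the max flow.
In the residual graph, reachable from Res: {Res, A, B, C, E}.
Min-cut edges: C→D (5), C→F (6), E→Out (4); capacity 5 + 6 + 4 = 15.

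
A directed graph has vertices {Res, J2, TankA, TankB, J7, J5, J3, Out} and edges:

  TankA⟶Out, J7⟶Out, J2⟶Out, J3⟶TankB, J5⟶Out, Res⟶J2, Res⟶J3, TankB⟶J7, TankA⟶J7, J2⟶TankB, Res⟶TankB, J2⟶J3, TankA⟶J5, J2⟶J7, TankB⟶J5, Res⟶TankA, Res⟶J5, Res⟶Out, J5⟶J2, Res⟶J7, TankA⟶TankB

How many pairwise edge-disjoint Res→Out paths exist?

5

Assign every edge capacity 1; by Menger, the answer equals the max flow.
Path Res→Out (+1); total 1.
Path Res→J2→Out (+1); total 2.
Path Res→TankA→Out (+1); total 3.
Path Res→J7→Out (+1); total 4.
Path Res→J5→Out (+1); total 5.
No residual Res→Out path; max flow = 5.
Certifying cut of size 5: {J2→Out, J5→Out, J7→Out, Res→Out, Res→TankA}.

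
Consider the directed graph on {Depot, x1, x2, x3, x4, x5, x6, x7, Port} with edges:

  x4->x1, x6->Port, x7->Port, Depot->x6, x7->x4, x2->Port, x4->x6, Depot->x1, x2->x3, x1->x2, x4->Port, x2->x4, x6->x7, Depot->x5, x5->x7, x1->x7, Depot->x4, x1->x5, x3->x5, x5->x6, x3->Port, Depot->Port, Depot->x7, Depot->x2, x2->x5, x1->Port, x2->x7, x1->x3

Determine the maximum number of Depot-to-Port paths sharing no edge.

7

Assign every edge capacity 1; by Menger, the answer equals the max flow.
Path Depot→Port (+1); total 1.
Path Depot→x1→Port (+1); total 2.
Path Depot→x2→Port (+1); total 3.
Path Depot→x4→Port (+1); total 4.
Path Depot→x6→Port (+1); total 5.
Path Depot→x7→Port (+1); total 6.
Path Depot→x5→x7→x4→x1→x3→Port (+1); total 7.
No residual Depot→Port path; max flow = 7.
Certifying cut of size 7: {Depot→Port, Depot→x1, Depot→x2, Depot→x4, Depot→x5, Depot→x6, Depot→x7}.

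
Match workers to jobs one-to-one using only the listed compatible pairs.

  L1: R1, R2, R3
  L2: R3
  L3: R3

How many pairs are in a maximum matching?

2

Unit-capacity flow: source→left, listed edges, right→sink; max matching = max flow.
Augmenting path L1→R1 (+1); matched 1.
Augmenting path L2→R3 (+1); matched 2.
No augmenting path remains; maximum matching = 2.
König certificate: {L1, R3} is a vertex cover of size 2 (every listed pair touches it), so no matching can be larger.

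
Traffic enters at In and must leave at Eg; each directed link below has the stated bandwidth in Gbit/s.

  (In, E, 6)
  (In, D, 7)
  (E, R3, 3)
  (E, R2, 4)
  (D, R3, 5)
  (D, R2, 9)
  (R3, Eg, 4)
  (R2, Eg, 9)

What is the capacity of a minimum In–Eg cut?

Augment In→E→R3→Eg: bottleneck 3, flow now 3.
Augment In→E→R2→Eg: bottleneck 3, flow now 6.
Augment In→D→R3→Eg: bottleneck 1, flow now 7.
Augment In→D→R2→Eg: bottleneck 6, flow now 13.
No augmenting path remains; maximum flow = 13.
By max-flow min-cut, the minimum cut capacity equals the max flow.
In the residual graph, reachable from In: {In}.
Min-cut edges: In→E (6), In→D (7); capacity 6 + 7 = 13.

13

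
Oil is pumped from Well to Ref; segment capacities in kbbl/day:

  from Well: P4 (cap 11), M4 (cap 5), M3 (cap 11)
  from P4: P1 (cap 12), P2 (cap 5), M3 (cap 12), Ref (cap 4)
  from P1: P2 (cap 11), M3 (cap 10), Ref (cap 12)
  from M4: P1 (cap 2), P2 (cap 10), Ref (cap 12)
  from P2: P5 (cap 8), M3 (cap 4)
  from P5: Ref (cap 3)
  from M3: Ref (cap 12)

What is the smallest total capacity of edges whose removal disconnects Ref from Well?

27

Augment Well→P4→Ref: bottleneck 4, flow now 4.
Augment Well→M4→Ref: bottleneck 5, flow now 9.
Augment Well→M3→Ref: bottleneck 11, flow now 20.
Augment Well→P4→P1→Ref: bottleneck 7, flow now 27.
No augmenting path remains; maximum flow = 27.
By max-flow min-cut, the minimum cut capacity equals the max flow.
In the residual graph, reachable from Well: {Well}.
Min-cut edges: Well→P4 (11), Well→M4 (5), Well→M3 (11); capacity 11 + 5 + 11 = 27.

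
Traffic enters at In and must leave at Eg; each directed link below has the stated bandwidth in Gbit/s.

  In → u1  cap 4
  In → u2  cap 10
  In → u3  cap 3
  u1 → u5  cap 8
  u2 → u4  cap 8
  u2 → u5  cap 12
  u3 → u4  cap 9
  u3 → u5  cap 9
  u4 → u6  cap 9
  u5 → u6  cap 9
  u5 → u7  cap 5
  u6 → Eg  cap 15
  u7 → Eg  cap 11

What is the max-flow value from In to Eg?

17

Augment In→u1→u5→u6→Eg: bottleneck 4, flow now 4.
Augment In→u2→u4→u6→Eg: bottleneck 8, flow now 12.
Augment In→u2→u5→u6→Eg: bottleneck 2, flow now 14.
Augment In→u3→u4→u6→Eg: bottleneck 1, flow now 15.
Augment In→u3→u5→u7→Eg: bottleneck 2, flow now 17.
No augmenting path remains; maximum flow = 17.
In the residual graph, reachable from In: {In}.
Min-cut edges: In→u1 (4), In→u2 (10), In→u3 (3); capacity 4 + 10 + 3 = 17.
This cut is saturated, so no flow can exceed 17.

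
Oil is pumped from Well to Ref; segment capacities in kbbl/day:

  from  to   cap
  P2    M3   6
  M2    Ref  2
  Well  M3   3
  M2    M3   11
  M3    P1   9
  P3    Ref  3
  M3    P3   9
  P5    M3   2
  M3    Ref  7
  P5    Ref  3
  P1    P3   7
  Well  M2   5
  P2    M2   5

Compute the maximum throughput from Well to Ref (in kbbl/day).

8

Augment Well→M2→Ref: bottleneck 2, flow now 2.
Augment Well→M3→Ref: bottleneck 3, flow now 5.
Augment Well→M2→M3→Ref: bottleneck 3, flow now 8.
No augmenting path remains; maximum flow = 8.
In the residual graph, reachable from Well: {Well}.
Min-cut edges: Well→M2 (5), Well→M3 (3); capacity 5 + 3 = 8.
This cut is saturated, so no flow can exceed 8.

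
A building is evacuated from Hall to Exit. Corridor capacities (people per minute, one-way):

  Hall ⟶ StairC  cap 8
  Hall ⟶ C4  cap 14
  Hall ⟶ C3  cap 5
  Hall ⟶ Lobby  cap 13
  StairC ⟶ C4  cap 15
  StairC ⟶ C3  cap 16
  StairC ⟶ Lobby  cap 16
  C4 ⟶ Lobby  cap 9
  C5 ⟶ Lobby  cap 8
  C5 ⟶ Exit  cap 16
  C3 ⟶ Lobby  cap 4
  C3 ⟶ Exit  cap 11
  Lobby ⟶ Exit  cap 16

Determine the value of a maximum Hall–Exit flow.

Augment Hall→C3→Exit: bottleneck 5, flow now 5.
Augment Hall→Lobby→Exit: bottleneck 13, flow now 18.
Augment Hall→StairC→C3→Exit: bottleneck 6, flow now 24.
Augment Hall→StairC→Lobby→Exit: bottleneck 2, flow now 26.
Augment Hall→C4→Lobby→Exit: bottleneck 1, flow now 27.
No augmenting path remains; maximum flow = 27.
In the residual graph, reachable from Hall: {Hall, StairC, C4, C3, Lobby}.
Min-cut edges: C3→Exit (11), Lobby→Exit (16); capacity 11 + 16 = 27.
This cut is saturated, so no flow can exceed 27.

27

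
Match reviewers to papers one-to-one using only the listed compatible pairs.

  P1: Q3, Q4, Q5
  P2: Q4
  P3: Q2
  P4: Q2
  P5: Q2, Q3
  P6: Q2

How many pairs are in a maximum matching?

Unit-capacity flow: source→left, listed edges, right→sink; max matching = max flow.
Augmenting path P1→Q3 (+1); matched 1.
Augmenting path P2→Q4 (+1); matched 2.
Augmenting path P3→Q2 (+1); matched 3.
Augmenting path P5→Q3→P1→Q5 (+1); matched 4.
No augmenting path remains; maximum matching = 4.
König certificate: {P1, P2, P5, Q2} is a vertex cover of size 4 (every listed pair touches it), so no matching can be larger.

4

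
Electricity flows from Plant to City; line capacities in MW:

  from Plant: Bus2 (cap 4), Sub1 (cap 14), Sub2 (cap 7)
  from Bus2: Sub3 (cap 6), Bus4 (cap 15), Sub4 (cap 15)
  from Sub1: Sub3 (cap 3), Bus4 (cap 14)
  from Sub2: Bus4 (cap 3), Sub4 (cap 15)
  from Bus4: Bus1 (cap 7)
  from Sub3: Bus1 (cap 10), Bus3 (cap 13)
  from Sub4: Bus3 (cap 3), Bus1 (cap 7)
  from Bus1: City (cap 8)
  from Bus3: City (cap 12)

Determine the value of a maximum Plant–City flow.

Augment Plant→Bus2→Bus4→Bus1→City: bottleneck 4, flow now 4.
Augment Plant→Sub1→Bus4→Bus1→City: bottleneck 3, flow now 7.
Augment Plant→Sub1→Sub3→Bus1→City: bottleneck 1, flow now 8.
Augment Plant→Sub1→Sub3→Bus3→City: bottleneck 2, flow now 10.
Augment Plant→Sub2→Sub4→Bus3→City: bottleneck 3, flow now 13.
Augment Plant→Sub1→Bus4→Bus2→Sub3→Bus3→City: bottleneck 4, flow now 17. (uses reverse residual edge)
Augment Plant→Sub2→Sub4→Bus1→Sub3→Bus3→City: bottleneck 1, flow now 18. (uses reverse residual edge)
No augmenting path remains; maximum flow = 18.
In the residual graph, reachable from Plant: {Plant, Sub1, Sub2, Bus4, Sub4, Bus1}.
Min-cut edges: Plant→Bus2 (4), Sub1→Sub3 (3), Sub4→Bus3 (3), Bus1→City (8); capacity 4 + 3 + 3 + 8 = 18.
This cut is saturated, so no flow can exceed 18.

18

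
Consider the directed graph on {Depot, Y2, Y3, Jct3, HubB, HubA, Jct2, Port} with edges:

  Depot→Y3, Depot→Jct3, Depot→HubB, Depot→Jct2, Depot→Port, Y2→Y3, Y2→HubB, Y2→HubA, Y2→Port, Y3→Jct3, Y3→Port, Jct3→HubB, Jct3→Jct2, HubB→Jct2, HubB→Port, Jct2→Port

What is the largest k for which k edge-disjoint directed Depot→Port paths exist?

Assign every edge capacity 1; by Menger, the answer equals the max flow.
Path Depot→Port (+1); total 1.
Path Depot→Y3→Port (+1); total 2.
Path Depot→HubB→Port (+1); total 3.
Path Depot→Jct2→Port (+1); total 4.
No residual Depot→Port path; max flow = 4.
Certifying cut of size 4: {Depot→Port, Depot→Y3, HubB→Port, Jct2→Port}.

4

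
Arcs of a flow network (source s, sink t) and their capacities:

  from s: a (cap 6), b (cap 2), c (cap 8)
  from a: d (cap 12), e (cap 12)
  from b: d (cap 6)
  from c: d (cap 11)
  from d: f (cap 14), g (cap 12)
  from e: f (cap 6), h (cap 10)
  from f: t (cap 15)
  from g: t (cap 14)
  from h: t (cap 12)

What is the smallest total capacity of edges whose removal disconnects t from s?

Augment s→a→d→f→t: bottleneck 6, flow now 6.
Augment s→b→d→f→t: bottleneck 2, flow now 8.
Augment s→c→d→f→t: bottleneck 6, flow now 14.
Augment s→c→d→g→t: bottleneck 2, flow now 16.
No augmenting path remains; maximum flow = 16.
By max-flow min-cut, the minimum cut capacity equals the max flow.
In the residual graph, reachable from s: {s}.
Min-cut edges: s→a (6), s→b (2), s→c (8); capacity 6 + 2 + 8 = 16.

16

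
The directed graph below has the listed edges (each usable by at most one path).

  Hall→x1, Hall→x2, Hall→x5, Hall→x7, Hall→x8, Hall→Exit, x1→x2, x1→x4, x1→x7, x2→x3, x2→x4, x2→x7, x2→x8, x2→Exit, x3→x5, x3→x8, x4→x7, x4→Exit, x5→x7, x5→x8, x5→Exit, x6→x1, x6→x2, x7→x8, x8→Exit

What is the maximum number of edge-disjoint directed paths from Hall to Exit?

Assign every edge capacity 1; by Menger, the answer equals the max flow.
Path Hall→Exit (+1); total 1.
Path Hall→x2→Exit (+1); total 2.
Path Hall→x5→Exit (+1); total 3.
Path Hall→x8→Exit (+1); total 4.
Path Hall→x1→x4→Exit (+1); total 5.
No residual Hall→Exit path; max flow = 5.
Certifying cut of size 5: {Hall→Exit, Hall→x1, Hall→x2, Hall→x5, x8→Exit}.

5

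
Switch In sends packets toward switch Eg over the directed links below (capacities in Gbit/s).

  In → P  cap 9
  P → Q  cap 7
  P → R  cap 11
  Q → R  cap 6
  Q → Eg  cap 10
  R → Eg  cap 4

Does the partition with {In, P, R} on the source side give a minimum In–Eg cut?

Given cut capacity: 7 + 4 = 11.
Augment In→P→Q→Eg: bottleneck 7, flow now 7.
Augment In→P→R→Eg: bottleneck 2, flow now 9.
No augmenting path remains; maximum flow = 9.
In the residual graph, reachable from In: {In}.
Min-cut edges: In→P (9); capacity 9 = 9.
Cut capacity 11 exceeds the max flow 9, so it is not minimum.

No — its capacity is 11, but the minimum cut has capacity 9.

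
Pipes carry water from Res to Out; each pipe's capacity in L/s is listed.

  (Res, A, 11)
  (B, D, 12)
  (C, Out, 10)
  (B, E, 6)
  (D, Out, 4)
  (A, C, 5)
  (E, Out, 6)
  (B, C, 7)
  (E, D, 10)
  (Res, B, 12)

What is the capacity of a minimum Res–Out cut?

17

Augment Res→A→C→Out: bottleneck 5, flow now 5.
Augment Res→B→C→Out: bottleneck 5, flow now 10.
Augment Res→B→D→Out: bottleneck 4, flow now 14.
Augment Res→B→E→Out: bottleneck 3, flow now 17.
No augmenting path remains; maximum flow = 17.
By max-flow min-cut, the minimum cut capacity equals the max flow.
In the residual graph, reachable from Res: {Res, A}.
Min-cut edges: Res→B (12), A→C (5); capacity 12 + 5 = 17.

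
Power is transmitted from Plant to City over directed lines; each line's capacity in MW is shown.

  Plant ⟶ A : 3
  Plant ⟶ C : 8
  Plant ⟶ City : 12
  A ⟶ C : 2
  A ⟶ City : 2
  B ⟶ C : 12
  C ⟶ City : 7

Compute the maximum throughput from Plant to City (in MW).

Augment Plant→City: bottleneck 12, flow now 12.
Augment Plant→A→City: bottleneck 2, flow now 14.
Augment Plant→C→City: bottleneck 7, flow now 21.
No augmenting path remains; maximum flow = 21.
In the residual graph, reachable from Plant: {Plant, A, C}.
Min-cut edges: Plant→City (12), A→City (2), C→City (7); capacity 12 + 2 + 7 = 21.
This cut is saturated, so no flow can exceed 21.

21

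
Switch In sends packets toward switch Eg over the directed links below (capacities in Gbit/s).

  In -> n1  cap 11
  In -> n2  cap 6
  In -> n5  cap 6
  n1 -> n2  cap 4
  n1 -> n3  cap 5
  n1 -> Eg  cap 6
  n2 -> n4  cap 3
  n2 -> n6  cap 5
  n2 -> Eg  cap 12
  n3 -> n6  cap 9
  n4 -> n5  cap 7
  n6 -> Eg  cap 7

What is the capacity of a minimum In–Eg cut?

Augment In→n1→Eg: bottleneck 6, flow now 6.
Augment In→n2→Eg: bottleneck 6, flow now 12.
Augment In→n1→n2→Eg: bottleneck 4, flow now 16.
Augment In→n1→n3→n6→Eg: bottleneck 1, flow now 17.
No augmenting path remains; maximum flow = 17.
By max-flow min-cut, the minimum cut capacity equals the max flow.
In the residual graph, reachable from In: {In, n5}.
Min-cut edges: In→n1 (11), In→n2 (6); capacity 11 + 6 = 17.

17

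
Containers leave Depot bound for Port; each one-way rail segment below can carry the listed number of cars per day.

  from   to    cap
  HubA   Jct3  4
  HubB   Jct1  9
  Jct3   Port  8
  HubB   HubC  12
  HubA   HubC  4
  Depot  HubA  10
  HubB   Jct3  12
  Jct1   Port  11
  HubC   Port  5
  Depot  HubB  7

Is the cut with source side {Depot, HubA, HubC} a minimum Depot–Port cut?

Given cut capacity: 7 + 4 + 5 = 16.
Augment Depot→HubA→Jct3→Port: bottleneck 4, flow now 4.
Augment Depot→HubA→HubC→Port: bottleneck 4, flow now 8.
Augment Depot→HubB→Jct3→Port: bottleneck 4, flow now 12.
Augment Depot→HubB→HubC→Port: bottleneck 1, flow now 13.
Augment Depot→HubB→Jct1→Port: bottleneck 2, flow now 15.
No augmenting path remains; maximum flow = 15.
In the residual graph, reachable from Depot: {Depot, HubA}.
Min-cut edges: Depot→HubB (7), HubA→Jct3 (4), HubA→HubC (4); capacity 7 + 4 + 4 = 15.
Cut capacity 16 exceeds the max flow 15, so it is not minimum.

No — its capacity is 16, but the minimum cut has capacity 15.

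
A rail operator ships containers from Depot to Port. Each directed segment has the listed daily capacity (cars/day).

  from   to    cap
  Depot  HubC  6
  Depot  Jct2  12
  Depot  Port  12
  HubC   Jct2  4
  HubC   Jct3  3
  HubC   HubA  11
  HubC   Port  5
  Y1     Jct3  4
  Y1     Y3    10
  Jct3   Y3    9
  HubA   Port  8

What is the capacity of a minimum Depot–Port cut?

18

Augment Depot→Port: bottleneck 12, flow now 12.
Augment Depot→HubC→Port: bottleneck 5, flow now 17.
Augment Depot→HubC→HubA→Port: bottleneck 1, flow now 18.
No augmenting path remains; maximum flow = 18.
By max-flow min-cut, the minimum cut capacity equals the max flow.
In the residual graph, reachable from Depot: {Depot, Jct2}.
Min-cut edges: Depot→HubC (6), Depot→Port (12); capacity 6 + 12 = 18.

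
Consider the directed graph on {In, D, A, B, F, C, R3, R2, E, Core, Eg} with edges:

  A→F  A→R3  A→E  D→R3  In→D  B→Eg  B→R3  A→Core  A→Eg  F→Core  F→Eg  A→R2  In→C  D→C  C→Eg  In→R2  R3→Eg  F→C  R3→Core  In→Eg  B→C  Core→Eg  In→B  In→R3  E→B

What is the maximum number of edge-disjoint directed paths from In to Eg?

Assign every edge capacity 1; by Menger, the answer equals the max flow.
Path In→Eg (+1); total 1.
Path In→B→Eg (+1); total 2.
Path In→C→Eg (+1); total 3.
Path In→R3→Eg (+1); total 4.
Path In→D→R3→Core→Eg (+1); total 5.
No residual In→Eg path; max flow = 5.
Certifying cut of size 5: {In→B, In→C, In→D, In→Eg, In→R3}.

5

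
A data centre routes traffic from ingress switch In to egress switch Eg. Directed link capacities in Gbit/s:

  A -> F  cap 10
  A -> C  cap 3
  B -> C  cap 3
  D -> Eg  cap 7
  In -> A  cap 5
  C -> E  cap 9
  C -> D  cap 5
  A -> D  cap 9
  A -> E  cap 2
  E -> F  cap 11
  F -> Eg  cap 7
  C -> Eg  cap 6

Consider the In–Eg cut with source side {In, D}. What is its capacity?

12

Edges leaving {In, D}: In→A (5), D→Eg (7).
Cut capacity = 5 + 7 = 12.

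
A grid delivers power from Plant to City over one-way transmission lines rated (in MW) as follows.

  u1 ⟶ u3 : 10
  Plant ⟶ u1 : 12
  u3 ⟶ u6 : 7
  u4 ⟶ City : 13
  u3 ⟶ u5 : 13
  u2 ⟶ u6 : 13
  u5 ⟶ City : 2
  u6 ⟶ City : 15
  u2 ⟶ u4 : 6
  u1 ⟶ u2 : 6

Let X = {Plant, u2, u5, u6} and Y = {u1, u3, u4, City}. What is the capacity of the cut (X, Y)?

35

Edges leaving {Plant, u2, u5, u6}: Plant→u1 (12), u2→u4 (6), u5→City (2), u6→City (15).
Cut capacity = 12 + 6 + 2 + 15 = 35.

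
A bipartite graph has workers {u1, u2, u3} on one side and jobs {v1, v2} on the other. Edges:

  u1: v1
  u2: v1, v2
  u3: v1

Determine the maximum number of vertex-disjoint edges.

Unit-capacity flow: source→left, listed edges, right→sink; max matching = max flow.
Augmenting path u1→v1 (+1); matched 1.
Augmenting path u2→v2 (+1); matched 2.
No augmenting path remains; maximum matching = 2.
König certificate: {u2, v1} is a vertex cover of size 2 (every listed pair touches it), so no matching can be larger.

2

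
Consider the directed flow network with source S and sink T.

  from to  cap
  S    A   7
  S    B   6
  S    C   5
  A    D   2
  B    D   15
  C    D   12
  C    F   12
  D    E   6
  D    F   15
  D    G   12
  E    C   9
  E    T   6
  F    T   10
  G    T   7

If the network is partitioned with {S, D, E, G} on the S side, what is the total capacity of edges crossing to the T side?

55

Edges leaving {S, D, E, G}: S→A (7), S→B (6), S→C (5), D→F (15), E→C (9), E→T (6), G→T (7).
Cut capacity = 7 + 6 + 5 + 15 + 9 + 6 + 7 = 55.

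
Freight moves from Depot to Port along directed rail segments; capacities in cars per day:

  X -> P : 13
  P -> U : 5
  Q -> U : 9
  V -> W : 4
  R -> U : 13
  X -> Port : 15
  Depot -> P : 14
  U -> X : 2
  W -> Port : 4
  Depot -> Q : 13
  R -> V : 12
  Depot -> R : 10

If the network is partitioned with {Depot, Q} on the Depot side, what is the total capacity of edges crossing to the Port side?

Edges leaving {Depot, Q}: Depot→P (14), Depot→R (10), Q→U (9).
Cut capacity = 14 + 10 + 9 = 33.

33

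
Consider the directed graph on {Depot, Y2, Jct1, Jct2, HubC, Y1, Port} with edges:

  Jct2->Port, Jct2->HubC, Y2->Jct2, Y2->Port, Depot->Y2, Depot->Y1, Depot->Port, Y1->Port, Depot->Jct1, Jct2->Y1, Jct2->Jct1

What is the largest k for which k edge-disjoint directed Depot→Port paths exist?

3

Assign every edge capacity 1; by Menger, the answer equals the max flow.
Path Depot→Port (+1); total 1.
Path Depot→Y2→Port (+1); total 2.
Path Depot→Y1→Port (+1); total 3.
No residual Depot→Port path; max flow = 3.
Certifying cut of size 3: {Depot→Port, Depot→Y1, Depot→Y2}.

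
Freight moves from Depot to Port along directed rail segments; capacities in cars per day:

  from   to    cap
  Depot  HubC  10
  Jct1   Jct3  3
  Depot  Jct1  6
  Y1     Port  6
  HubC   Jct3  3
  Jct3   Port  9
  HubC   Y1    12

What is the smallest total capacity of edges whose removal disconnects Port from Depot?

12

Augment Depot→HubC→Y1→Port: bottleneck 6, flow now 6.
Augment Depot→HubC→Jct3→Port: bottleneck 3, flow now 9.
Augment Depot→Jct1→Jct3→Port: bottleneck 3, flow now 12.
No augmenting path remains; maximum flow = 12.
By max-flow min-cut, the minimum cut capacity equals the max flow.
In the residual graph, reachable from Depot: {Depot, HubC, Jct1, Y1}.
Min-cut edges: HubC→Jct3 (3), Jct1→Jct3 (3), Y1→Port (6); capacity 3 + 3 + 6 = 12.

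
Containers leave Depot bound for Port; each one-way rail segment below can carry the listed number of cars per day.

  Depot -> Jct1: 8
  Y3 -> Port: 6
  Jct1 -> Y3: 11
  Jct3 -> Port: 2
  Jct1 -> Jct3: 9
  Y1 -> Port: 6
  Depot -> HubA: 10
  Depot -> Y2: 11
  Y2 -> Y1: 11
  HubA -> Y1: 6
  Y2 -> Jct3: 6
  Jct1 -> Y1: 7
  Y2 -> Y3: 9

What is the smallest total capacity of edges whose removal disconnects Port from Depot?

Augment Depot→HubA→Y1→Port: bottleneck 6, flow now 6.
Augment Depot→Y2→Y3→Port: bottleneck 6, flow now 12.
Augment Depot→Y2→Jct3→Port: bottleneck 2, flow now 14.
No augmenting path remains; maximum flow = 14.
By max-flow min-cut, the minimum cut capacity equals the max flow.
In the residual graph, reachable from Depot: {Depot, HubA, Y2, Jct1, Y3, Jct3, Y1}.
Min-cut edges: Y3→Port (6), Jct3→Port (2), Y1→Port (6); capacity 6 + 2 + 6 = 14.

14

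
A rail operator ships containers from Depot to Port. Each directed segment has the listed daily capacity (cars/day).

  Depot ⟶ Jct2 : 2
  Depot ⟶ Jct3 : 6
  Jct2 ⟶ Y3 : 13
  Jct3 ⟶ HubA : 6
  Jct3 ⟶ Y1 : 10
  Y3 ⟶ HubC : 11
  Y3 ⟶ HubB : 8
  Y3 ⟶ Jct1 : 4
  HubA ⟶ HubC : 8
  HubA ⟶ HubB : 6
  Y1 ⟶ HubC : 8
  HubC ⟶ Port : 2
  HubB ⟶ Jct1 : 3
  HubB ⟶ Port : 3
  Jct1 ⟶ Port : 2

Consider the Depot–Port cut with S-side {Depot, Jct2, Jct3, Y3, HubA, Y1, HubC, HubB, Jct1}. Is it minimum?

Given cut capacity: 2 + 3 + 2 = 7.
Augment Depot→Jct2→Y3→HubC→Port: bottleneck 2, flow now 2.
Augment Depot→Jct3→HubA→HubB→Port: bottleneck 3, flow now 5.
Augment Depot→Jct3→HubA→HubB→Jct1→Port: bottleneck 2, flow now 7.
No augmenting path remains; maximum flow = 7.
Cut capacity 7 equals the max flow, so it is a minimum cut.

Yes — it is a minimum cut (capacity 7).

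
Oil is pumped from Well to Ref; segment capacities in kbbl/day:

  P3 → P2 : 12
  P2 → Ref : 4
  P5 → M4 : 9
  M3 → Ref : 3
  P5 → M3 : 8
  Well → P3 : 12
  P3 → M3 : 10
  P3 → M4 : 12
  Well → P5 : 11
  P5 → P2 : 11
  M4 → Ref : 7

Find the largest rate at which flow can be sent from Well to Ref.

14

Augment Well→P5→M3→Ref: bottleneck 3, flow now 3.
Augment Well→P5→M4→Ref: bottleneck 7, flow now 10.
Augment Well→P5→P2→Ref: bottleneck 1, flow now 11.
Augment Well→P3→P2→Ref: bottleneck 3, flow now 14.
No augmenting path remains; maximum flow = 14.
In the residual graph, reachable from Well: {Well, P5, P3, M3, M4, P2}.
Min-cut edges: M3→Ref (3), M4→Ref (7), P2→Ref (4); capacity 3 + 7 + 4 = 14.
This cut is saturated, so no flow can exceed 14.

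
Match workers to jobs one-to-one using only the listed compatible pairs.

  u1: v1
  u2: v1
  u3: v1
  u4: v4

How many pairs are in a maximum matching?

2

Unit-capacity flow: source→left, listed edges, right→sink; max matching = max flow.
Augmenting path u1→v1 (+1); matched 1.
Augmenting path u4→v4 (+1); matched 2.
No augmenting path remains; maximum matching = 2.
König certificate: {u4, v1} is a vertex cover of size 2 (every listed pair touches it), so no matching can be larger.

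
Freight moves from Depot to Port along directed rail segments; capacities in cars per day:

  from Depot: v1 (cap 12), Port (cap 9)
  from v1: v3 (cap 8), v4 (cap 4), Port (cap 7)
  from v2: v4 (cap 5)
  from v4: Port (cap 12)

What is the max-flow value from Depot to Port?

Augment Depot→Port: bottleneck 9, flow now 9.
Augment Depot→v1→Port: bottleneck 7, flow now 16.
Augment Depot→v1→v4→Port: bottleneck 4, flow now 20.
No augmenting path remains; maximum flow = 20.
In the residual graph, reachable from Depot: {Depot, v1, v3}.
Min-cut edges: Depot→Port (9), v1→v4 (4), v1→Port (7); capacity 9 + 4 + 7 = 20.
This cut is saturated, so no flow can exceed 20.

20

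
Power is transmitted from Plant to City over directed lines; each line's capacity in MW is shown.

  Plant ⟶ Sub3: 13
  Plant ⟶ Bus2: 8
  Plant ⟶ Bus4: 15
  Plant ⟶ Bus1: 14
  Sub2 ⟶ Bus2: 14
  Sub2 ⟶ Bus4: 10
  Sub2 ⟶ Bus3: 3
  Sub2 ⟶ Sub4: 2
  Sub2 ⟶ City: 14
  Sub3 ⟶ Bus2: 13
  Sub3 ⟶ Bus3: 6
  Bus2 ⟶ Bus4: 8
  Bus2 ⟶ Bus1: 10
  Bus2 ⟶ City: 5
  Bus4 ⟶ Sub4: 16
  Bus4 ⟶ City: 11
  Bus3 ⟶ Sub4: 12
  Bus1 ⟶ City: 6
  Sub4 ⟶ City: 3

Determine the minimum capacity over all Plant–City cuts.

Augment Plant→Bus2→City: bottleneck 5, flow now 5.
Augment Plant→Bus4→City: bottleneck 11, flow now 16.
Augment Plant→Bus1→City: bottleneck 6, flow now 22.
Augment Plant→Bus4→Sub4→City: bottleneck 3, flow now 25.
No augmenting path remains; maximum flow = 25.
By max-flow min-cut, the minimum cut capacity equals the max flow.
In the residual graph, reachable from Plant: {Plant, Sub3, Bus2, Bus4, Bus3, Bus1, Sub4}.
Min-cut edges: Bus2→City (5), Bus4→City (11), Bus1→City (6), Sub4→City (3); capacity 5 + 11 + 6 + 3 = 25.

25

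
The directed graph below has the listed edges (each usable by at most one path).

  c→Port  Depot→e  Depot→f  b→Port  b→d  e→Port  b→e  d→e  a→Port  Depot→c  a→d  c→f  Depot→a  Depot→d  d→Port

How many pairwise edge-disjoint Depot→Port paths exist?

Assign every edge capacity 1; by Menger, the answer equals the max flow.
Path Depot→a→Port (+1); total 1.
Path Depot→c→Port (+1); total 2.
Path Depot→d→Port (+1); total 3.
Path Depot→e→Port (+1); total 4.
No residual Depot→Port path; max flow = 4.
Certifying cut of size 4: {Depot→a, Depot→c, Depot→d, Depot→e}.

4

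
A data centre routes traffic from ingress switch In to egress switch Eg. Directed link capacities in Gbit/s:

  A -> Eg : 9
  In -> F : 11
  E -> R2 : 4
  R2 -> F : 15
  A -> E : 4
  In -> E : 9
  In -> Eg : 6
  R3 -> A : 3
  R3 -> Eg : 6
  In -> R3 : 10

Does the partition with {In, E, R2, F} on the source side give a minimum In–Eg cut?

No — its capacity is 16, but the minimum cut has capacity 15.

Given cut capacity: 10 + 6 = 16.
Augment In→Eg: bottleneck 6, flow now 6.
Augment In→R3→Eg: bottleneck 6, flow now 12.
Augment In→R3→A→Eg: bottleneck 3, flow now 15.
No augmenting path remains; maximum flow = 15.
In the residual graph, reachable from In: {In, E, R2, R3, F}.
Min-cut edges: In→Eg (6), R3→A (3), R3→Eg (6); capacity 6 + 3 + 6 = 15.
Cut capacity 16 exceeds the max flow 15, so it is not minimum.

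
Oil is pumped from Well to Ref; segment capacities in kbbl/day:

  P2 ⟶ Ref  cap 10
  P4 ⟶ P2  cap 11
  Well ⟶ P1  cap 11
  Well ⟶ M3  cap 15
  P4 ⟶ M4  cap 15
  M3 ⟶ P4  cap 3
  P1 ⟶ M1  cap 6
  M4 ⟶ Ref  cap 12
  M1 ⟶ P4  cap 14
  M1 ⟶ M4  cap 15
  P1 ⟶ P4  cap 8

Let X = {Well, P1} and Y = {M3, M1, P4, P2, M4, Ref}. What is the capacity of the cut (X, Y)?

Edges leaving {Well, P1}: Well→M3 (15), P1→M1 (6), P1→P4 (8).
Cut capacity = 15 + 6 + 8 = 29.

29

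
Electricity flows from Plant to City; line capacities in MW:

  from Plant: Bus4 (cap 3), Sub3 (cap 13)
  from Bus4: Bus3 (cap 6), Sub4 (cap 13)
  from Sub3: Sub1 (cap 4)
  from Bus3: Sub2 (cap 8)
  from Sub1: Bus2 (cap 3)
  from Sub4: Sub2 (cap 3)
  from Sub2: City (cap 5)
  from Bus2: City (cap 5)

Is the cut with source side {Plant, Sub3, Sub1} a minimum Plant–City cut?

Given cut capacity: 3 + 3 = 6.
Augment Plant→Bus4→Bus3→Sub2→City: bottleneck 3, flow now 3.
Augment Plant→Sub3→Sub1→Bus2→City: bottleneck 3, flow now 6.
No augmenting path remains; maximum flow = 6.
Cut capacity 6 equals the max flow, so it is a minimum cut.

Yes — it is a minimum cut (capacity 6).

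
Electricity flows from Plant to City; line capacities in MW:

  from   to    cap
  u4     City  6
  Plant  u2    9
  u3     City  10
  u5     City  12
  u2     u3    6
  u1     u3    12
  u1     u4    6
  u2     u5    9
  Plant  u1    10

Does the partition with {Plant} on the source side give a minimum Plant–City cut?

Yes — it is a minimum cut (capacity 19).

Given cut capacity: 10 + 9 = 19.
Augment Plant→u1→u3→City: bottleneck 10, flow now 10.
Augment Plant→u2→u5→City: bottleneck 9, flow now 19.
No augmenting path remains; maximum flow = 19.
Cut capacity 19 equals the max flow, so it is a minimum cut.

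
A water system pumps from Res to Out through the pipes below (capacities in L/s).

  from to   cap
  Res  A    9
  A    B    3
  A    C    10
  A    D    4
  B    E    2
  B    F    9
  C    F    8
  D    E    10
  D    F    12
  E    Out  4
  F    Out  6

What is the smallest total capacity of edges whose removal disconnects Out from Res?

Augment Res→A→B→E→Out: bottleneck 2, flow now 2.
Augment Res→A→B→F→Out: bottleneck 1, flow now 3.
Augment Res→A→C→F→Out: bottleneck 5, flow now 8.
Augment Res→A→D→E→Out: bottleneck 1, flow now 9.
No augmenting path remains; maximum flow = 9.
By max-flow min-cut, the minimum cut capacity equals the max flow.
In the residual graph, reachable from Res: {Res}.
Min-cut edges: Res→A (9); capacity 9 = 9.

9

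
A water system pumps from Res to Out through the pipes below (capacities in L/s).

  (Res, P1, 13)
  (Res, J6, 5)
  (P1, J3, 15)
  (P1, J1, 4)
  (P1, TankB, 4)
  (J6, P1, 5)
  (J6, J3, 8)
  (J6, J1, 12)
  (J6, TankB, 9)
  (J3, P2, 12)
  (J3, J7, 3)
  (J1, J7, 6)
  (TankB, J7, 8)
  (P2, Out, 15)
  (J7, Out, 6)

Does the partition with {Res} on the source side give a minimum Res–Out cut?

Yes — it is a minimum cut (capacity 18).

Given cut capacity: 13 + 5 = 18.
Augment Res→P1→J3→P2→Out: bottleneck 12, flow now 12.
Augment Res→P1→J3→J7→Out: bottleneck 1, flow now 13.
Augment Res→J6→J3→J7→Out: bottleneck 2, flow now 15.
Augment Res→J6→J1→J7→Out: bottleneck 3, flow now 18.
No augmenting path remains; maximum flow = 18.
Cut capacity 18 equals the max flow, so it is a minimum cut.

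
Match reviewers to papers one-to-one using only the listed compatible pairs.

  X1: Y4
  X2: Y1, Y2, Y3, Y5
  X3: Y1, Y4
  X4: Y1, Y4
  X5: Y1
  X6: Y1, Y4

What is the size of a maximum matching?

Unit-capacity flow: source→left, listed edges, right→sink; max matching = max flow.
Augmenting path X1→Y4 (+1); matched 1.
Augmenting path X2→Y1 (+1); matched 2.
Augmenting path X3→Y1→X2→Y2 (+1); matched 3.
No augmenting path remains; maximum matching = 3.
König certificate: {X2, Y1, Y4} is a vertex cover of size 3 (every listed pair touches it), so no matching can be larger.

3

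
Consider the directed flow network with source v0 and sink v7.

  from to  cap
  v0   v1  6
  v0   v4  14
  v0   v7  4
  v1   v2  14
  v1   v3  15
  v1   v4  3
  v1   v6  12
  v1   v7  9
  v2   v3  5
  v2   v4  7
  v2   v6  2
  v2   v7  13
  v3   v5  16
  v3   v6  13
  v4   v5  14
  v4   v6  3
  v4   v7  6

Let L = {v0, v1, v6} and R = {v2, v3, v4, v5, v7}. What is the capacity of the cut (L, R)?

59

Edges leaving {v0, v1, v6}: v0→v4 (14), v0→v7 (4), v1→v2 (14), v1→v3 (15), v1→v4 (3), v1→v7 (9).
Cut capacity = 14 + 4 + 14 + 15 + 3 + 9 = 59.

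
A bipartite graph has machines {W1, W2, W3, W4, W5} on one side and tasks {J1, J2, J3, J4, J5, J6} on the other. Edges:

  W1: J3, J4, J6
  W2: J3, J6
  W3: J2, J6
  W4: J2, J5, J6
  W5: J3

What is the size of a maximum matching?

Unit-capacity flow: source→left, listed edges, right→sink; max matching = max flow.
Augmenting path W1→J3 (+1); matched 1.
Augmenting path W2→J6 (+1); matched 2.
Augmenting path W3→J2 (+1); matched 3.
Augmenting path W4→J5 (+1); matched 4.
Augmenting path W5→J3→W1→J4 (+1); matched 5.
No augmenting path remains; maximum matching = 5.
König certificate: {W1, W2, W3, W4, W5} is a vertex cover of size 5 (every listed pair touches it), so no matching can be larger.

5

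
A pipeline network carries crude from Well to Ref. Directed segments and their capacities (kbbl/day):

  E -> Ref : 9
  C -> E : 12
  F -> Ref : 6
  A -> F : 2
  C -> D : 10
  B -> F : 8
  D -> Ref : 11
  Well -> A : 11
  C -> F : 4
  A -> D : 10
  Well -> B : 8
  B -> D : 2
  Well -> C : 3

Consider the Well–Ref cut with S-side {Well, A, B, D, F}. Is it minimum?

Yes — it is a minimum cut (capacity 20).

Given cut capacity: 3 + 11 + 6 = 20.
Augment Well→A→D→Ref: bottleneck 10, flow now 10.
Augment Well→A→F→Ref: bottleneck 1, flow now 11.
Augment Well→B→D→Ref: bottleneck 1, flow now 12.
Augment Well→B→F→Ref: bottleneck 5, flow now 17.
Augment Well→C→E→Ref: bottleneck 3, flow now 20.
No augmenting path remains; maximum flow = 20.
Cut capacity 20 equals the max flow, so it is a minimum cut.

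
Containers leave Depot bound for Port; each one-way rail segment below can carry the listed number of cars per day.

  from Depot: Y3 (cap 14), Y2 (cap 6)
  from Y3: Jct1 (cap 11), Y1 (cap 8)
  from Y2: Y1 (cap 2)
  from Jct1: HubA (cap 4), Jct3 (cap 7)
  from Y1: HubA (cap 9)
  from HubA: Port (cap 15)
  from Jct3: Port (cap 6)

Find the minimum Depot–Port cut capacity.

Augment Depot→Y3→Jct1→HubA→Port: bottleneck 4, flow now 4.
Augment Depot→Y3→Jct1→Jct3→Port: bottleneck 6, flow now 10.
Augment Depot→Y3→Y1→HubA→Port: bottleneck 4, flow now 14.
Augment Depot→Y2→Y1→HubA→Port: bottleneck 2, flow now 16.
No augmenting path remains; maximum flow = 16.
By max-flow min-cut, the minimum cut capacity equals the max flow.
In the residual graph, reachable from Depot: {Depot, Y2}.
Min-cut edges: Depot→Y3 (14), Y2→Y1 (2); capacity 14 + 2 = 16.

16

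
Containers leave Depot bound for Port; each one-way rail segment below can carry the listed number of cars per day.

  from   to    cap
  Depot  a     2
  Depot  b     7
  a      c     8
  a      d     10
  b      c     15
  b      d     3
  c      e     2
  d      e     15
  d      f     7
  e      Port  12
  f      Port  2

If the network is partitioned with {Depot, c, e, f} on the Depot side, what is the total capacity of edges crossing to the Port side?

23

Edges leaving {Depot, c, e, f}: Depot→a (2), Depot→b (7), e→Port (12), f→Port (2).
Cut capacity = 2 + 7 + 12 + 2 = 23.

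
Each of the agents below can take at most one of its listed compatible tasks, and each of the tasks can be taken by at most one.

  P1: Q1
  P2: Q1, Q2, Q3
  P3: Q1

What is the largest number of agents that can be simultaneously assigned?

Unit-capacity flow: source→left, listed edges, right→sink; max matching = max flow.
Augmenting path P1→Q1 (+1); matched 1.
Augmenting path P2→Q2 (+1); matched 2.
No augmenting path remains; maximum matching = 2.
König certificate: {P2, Q1} is a vertex cover of size 2 (every listed pair touches it), so no matching can be larger.

2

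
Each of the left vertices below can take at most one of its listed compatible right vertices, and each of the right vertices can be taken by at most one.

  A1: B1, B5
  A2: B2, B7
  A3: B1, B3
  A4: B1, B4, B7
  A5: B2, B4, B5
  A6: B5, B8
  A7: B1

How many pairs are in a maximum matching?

Unit-capacity flow: source→left, listed edges, right→sink; max matching = max flow.
Augmenting path A1→B1 (+1); matched 1.
Augmenting path A2→B2 (+1); matched 2.
Augmenting path A3→B3 (+1); matched 3.
Augmenting path A4→B4 (+1); matched 4.
Augmenting path A5→B5 (+1); matched 5.
Augmenting path A6→B8 (+1); matched 6.
Augmenting path A7→B1→A1→B5→A5→B2→A2→B7 (+1); matched 7.
No augmenting path remains; maximum matching = 7.
König certificate: {A1, A2, A3, A4, A5, A6, A7} is a vertex cover of size 7 (every listed pair touches it), so no matching can be larger.

7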